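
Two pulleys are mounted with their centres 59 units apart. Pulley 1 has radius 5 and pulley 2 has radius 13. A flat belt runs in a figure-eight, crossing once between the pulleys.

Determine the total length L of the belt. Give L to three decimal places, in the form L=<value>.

L=180.084

crossed belt: β = asin((r1+r2)/C) = asin(18/59) = 17.7633°
wrap1 = wrap2 = π + 2β = 215.5265°
tangent length = C·cosβ = 56.1872
L = (r1+r2)·wrap + 2·C·cosβ = 18·3.7616 + 2·56.1872 = 180.0840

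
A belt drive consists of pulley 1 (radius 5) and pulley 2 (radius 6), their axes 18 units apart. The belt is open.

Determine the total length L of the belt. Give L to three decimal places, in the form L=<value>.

open belt: β = asin((r2−r1)/C) = asin(1/18) = 3.1847°
wrap1 = π − 2β = 173.6305°
wrap2 = π + 2β = 186.3695°
tangent length = C·cosβ = 17.9722
L = r1·wrap1 + r2·wrap2 + 2·C·cosβ = 5·3.0304 + 6·3.2528 + 2·17.9722 = 70.6131

L=70.613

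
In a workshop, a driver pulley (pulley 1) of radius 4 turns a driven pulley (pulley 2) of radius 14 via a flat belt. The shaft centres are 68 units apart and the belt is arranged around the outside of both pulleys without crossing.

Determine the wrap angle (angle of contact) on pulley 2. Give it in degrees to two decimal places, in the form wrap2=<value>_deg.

wrap2=196.91_deg

open belt: β = asin((r2−r1)/C) = asin(10/68) = 8.4565°
wrap1 = π − 2β = 163.0870°
wrap2 = π + 2β = 196.9130°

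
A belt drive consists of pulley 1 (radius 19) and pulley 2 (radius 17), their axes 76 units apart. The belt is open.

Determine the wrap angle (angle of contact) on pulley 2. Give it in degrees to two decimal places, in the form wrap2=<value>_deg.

wrap2=176.98_deg

open belt: β = asin((r2−r1)/C) = asin(-2/76) = -1.5080°
wrap1 = π − 2β = 183.0159°
wrap2 = π + 2β = 176.9841°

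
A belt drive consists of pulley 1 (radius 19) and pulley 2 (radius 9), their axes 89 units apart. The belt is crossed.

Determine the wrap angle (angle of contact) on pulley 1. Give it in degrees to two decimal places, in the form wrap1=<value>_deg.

wrap1=216.67_deg

crossed belt: β = asin((r1+r2)/C) = asin(28/89) = 18.3371°
wrap1 = wrap2 = π + 2β = 216.6741°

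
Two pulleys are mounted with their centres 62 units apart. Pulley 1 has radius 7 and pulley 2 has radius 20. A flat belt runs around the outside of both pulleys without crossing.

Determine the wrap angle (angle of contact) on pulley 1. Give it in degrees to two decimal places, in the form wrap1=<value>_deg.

open belt: β = asin((r2−r1)/C) = asin(13/62) = 12.1034°
wrap1 = π − 2β = 155.7931°
wrap2 = π + 2β = 204.2069°

wrap1=155.79_deg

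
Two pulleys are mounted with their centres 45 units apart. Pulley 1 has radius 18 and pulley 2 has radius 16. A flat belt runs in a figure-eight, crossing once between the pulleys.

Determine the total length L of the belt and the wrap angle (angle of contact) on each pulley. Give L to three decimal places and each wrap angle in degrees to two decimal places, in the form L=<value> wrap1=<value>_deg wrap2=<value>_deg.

L=224.014 wrap1=278.15_deg wrap2=278.15_deg

crossed belt: β = asin((r1+r2)/C) = asin(34/45) = 49.0739°
wrap1 = wrap2 = π + 2β = 278.1479°
tangent length = C·cosβ = 29.4788
L = (r1+r2)·wrap + 2·C·cosβ = 34·4.8546 + 2·29.4788 = 224.0139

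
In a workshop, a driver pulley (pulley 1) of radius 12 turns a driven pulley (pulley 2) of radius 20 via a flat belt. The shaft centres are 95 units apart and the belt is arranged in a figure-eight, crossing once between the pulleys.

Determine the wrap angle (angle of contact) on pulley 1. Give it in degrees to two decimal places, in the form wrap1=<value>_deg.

crossed belt: β = asin((r1+r2)/C) = asin(32/95) = 19.6846°
wrap1 = wrap2 = π + 2β = 219.3692°

wrap1=219.37_deg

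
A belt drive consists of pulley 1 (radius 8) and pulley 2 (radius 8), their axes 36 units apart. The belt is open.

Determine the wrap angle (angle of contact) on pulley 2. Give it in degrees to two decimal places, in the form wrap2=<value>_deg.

wrap2=180.00_deg

open belt: β = asin((r2−r1)/C) = asin(0/36) = 0.0000°
wrap1 = π − 2β = 180.0000°
wrap2 = π + 2β = 180.0000°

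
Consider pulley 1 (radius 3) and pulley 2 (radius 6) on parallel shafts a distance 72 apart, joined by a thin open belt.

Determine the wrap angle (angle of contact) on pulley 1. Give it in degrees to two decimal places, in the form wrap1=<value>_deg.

open belt: β = asin((r2−r1)/C) = asin(3/72) = 2.3880°
wrap1 = π − 2β = 175.2240°
wrap2 = π + 2β = 184.7760°

wrap1=175.22_deg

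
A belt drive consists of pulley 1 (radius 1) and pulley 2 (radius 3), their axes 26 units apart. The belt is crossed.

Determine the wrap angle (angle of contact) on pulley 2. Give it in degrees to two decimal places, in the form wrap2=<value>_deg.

wrap2=197.70_deg

crossed belt: β = asin((r1+r2)/C) = asin(4/26) = 8.8499°
wrap1 = wrap2 = π + 2β = 197.6998°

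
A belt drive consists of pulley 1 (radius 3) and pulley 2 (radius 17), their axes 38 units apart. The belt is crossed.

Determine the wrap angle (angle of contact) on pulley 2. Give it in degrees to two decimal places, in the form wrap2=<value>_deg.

crossed belt: β = asin((r1+r2)/C) = asin(20/38) = 31.7569°
wrap1 = wrap2 = π + 2β = 243.5137°

wrap2=243.51_deg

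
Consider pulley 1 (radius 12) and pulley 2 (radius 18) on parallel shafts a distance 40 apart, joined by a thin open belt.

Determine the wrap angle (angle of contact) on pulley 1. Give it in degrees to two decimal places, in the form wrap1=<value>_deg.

open belt: β = asin((r2−r1)/C) = asin(6/40) = 8.6269°
wrap1 = π − 2β = 162.7461°
wrap2 = π + 2β = 197.2539°

wrap1=162.75_deg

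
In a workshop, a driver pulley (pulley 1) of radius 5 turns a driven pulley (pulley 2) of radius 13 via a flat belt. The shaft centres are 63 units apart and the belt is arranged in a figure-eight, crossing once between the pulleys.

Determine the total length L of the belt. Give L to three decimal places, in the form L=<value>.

L=187.727

crossed belt: β = asin((r1+r2)/C) = asin(18/63) = 16.6015°
wrap1 = wrap2 = π + 2β = 213.2031°
tangent length = C·cosβ = 60.3738
L = (r1+r2)·wrap + 2·C·cosβ = 18·3.7211 + 2·60.3738 = 187.7274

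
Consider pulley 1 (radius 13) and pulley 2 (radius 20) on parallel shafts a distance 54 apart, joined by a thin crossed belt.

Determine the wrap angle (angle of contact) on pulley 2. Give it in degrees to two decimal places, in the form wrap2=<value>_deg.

crossed belt: β = asin((r1+r2)/C) = asin(33/54) = 37.6699°
wrap1 = wrap2 = π + 2β = 255.3398°

wrap2=255.34_deg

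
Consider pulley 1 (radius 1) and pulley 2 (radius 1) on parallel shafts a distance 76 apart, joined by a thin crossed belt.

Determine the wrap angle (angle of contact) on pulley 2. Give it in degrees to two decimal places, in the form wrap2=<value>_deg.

crossed belt: β = asin((r1+r2)/C) = asin(2/76) = 1.5080°
wrap1 = wrap2 = π + 2β = 183.0159°

wrap2=183.02_deg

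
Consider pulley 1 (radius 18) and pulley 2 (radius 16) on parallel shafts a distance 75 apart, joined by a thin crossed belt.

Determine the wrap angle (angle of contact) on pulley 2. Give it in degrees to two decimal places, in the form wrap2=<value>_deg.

wrap2=233.92_deg

crossed belt: β = asin((r1+r2)/C) = asin(34/75) = 26.9577°
wrap1 = wrap2 = π + 2β = 233.9155°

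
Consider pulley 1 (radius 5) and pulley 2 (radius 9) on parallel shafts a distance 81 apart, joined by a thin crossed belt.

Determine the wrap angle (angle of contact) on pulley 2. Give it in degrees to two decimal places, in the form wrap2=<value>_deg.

crossed belt: β = asin((r1+r2)/C) = asin(14/81) = 9.9530°
wrap1 = wrap2 = π + 2β = 199.9059°

wrap2=199.91_deg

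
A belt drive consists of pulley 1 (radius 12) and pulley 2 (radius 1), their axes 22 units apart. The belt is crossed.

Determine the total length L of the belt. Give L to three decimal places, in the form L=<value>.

crossed belt: β = asin((r1+r2)/C) = asin(13/22) = 36.2215°
wrap1 = wrap2 = π + 2β = 252.4431°
tangent length = C·cosβ = 17.7482
L = (r1+r2)·wrap + 2·C·cosβ = 13·4.4060 + 2·17.7482 = 92.7740

L=92.774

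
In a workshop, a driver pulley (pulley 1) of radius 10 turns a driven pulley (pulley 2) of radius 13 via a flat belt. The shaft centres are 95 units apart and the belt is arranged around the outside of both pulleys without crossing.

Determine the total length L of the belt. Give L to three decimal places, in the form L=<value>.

L=262.351

open belt: β = asin((r2−r1)/C) = asin(3/95) = 1.8096°
wrap1 = π − 2β = 176.3807°
wrap2 = π + 2β = 183.6193°
tangent length = C·cosβ = 94.9526
L = r1·wrap1 + r2·wrap2 + 2·C·cosβ = 10·3.0784 + 13·3.2048 + 2·94.9526 = 262.3514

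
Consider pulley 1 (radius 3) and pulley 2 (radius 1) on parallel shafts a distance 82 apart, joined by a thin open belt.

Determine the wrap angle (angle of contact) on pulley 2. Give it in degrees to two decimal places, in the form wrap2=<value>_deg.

open belt: β = asin((r2−r1)/C) = asin(-2/82) = -1.3976°
wrap1 = π − 2β = 182.7952°
wrap2 = π + 2β = 177.2048°

wrap2=177.20_deg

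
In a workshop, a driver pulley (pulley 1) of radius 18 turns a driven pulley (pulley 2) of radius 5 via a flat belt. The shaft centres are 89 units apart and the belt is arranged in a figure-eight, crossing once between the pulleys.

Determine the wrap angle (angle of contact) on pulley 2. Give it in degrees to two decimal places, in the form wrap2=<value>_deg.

wrap2=209.95_deg

crossed belt: β = asin((r1+r2)/C) = asin(23/89) = 14.9767°
wrap1 = wrap2 = π + 2β = 209.9535°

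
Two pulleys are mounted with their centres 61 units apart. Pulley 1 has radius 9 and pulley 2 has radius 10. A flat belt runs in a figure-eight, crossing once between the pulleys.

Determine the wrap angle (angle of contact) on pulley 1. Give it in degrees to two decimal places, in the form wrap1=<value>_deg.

crossed belt: β = asin((r1+r2)/C) = asin(19/61) = 18.1482°
wrap1 = wrap2 = π + 2β = 216.2963°

wrap1=216.30_deg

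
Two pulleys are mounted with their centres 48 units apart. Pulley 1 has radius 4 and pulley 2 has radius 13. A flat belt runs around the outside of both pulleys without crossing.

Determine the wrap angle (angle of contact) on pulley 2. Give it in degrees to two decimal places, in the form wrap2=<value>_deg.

open belt: β = asin((r2−r1)/C) = asin(9/48) = 10.8069°
wrap1 = π − 2β = 158.3862°
wrap2 = π + 2β = 201.6138°

wrap2=201.61_deg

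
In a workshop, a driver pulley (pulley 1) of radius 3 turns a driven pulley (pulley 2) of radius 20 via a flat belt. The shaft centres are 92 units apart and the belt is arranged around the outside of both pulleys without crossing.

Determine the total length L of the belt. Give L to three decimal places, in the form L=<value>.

L=259.407

open belt: β = asin((r2−r1)/C) = asin(17/92) = 10.6485°
wrap1 = π − 2β = 158.7031°
wrap2 = π + 2β = 201.2969°
tangent length = C·cosβ = 90.4157
L = r1·wrap1 + r2·wrap2 + 2·C·cosβ = 3·2.7699 + 20·3.5133 + 2·90.4157 = 259.4070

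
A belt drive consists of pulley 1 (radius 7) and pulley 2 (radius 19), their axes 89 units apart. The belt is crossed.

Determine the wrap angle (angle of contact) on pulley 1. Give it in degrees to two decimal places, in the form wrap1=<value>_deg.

wrap1=213.97_deg

crossed belt: β = asin((r1+r2)/C) = asin(26/89) = 16.9858°
wrap1 = wrap2 = π + 2β = 213.9716°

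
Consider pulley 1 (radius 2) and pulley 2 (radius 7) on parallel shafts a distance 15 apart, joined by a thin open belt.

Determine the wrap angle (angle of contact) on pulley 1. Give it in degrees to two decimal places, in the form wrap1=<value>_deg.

wrap1=141.06_deg

open belt: β = asin((r2−r1)/C) = asin(5/15) = 19.4712°
wrap1 = π − 2β = 141.0576°
wrap2 = π + 2β = 218.9424°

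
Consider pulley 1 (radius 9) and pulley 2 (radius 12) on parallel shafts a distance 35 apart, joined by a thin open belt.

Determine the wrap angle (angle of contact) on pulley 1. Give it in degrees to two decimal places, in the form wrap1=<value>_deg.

open belt: β = asin((r2−r1)/C) = asin(3/35) = 4.9171°
wrap1 = π − 2β = 170.1658°
wrap2 = π + 2β = 189.8342°

wrap1=170.17_deg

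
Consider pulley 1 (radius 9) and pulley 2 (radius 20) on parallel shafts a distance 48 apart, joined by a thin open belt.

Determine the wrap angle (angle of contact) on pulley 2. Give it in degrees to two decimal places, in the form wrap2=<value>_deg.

open belt: β = asin((r2−r1)/C) = asin(11/48) = 13.2480°
wrap1 = π − 2β = 153.5040°
wrap2 = π + 2β = 206.4960°

wrap2=206.50_deg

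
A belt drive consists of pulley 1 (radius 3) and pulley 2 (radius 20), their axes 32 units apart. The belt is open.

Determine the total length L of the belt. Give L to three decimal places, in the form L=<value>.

open belt: β = asin((r2−r1)/C) = asin(17/32) = 32.0900°
wrap1 = π − 2β = 115.8201°
wrap2 = π + 2β = 244.1799°
tangent length = C·cosβ = 27.1109
L = r1·wrap1 + r2·wrap2 + 2·C·cosβ = 3·2.0214 + 20·4.2617 + 2·27.1109 = 145.5210

L=145.521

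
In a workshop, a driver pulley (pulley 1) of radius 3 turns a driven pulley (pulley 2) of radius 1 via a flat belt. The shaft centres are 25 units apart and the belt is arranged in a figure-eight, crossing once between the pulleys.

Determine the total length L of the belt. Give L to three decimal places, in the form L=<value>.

L=63.208

crossed belt: β = asin((r1+r2)/C) = asin(4/25) = 9.2069°
wrap1 = wrap2 = π + 2β = 198.4138°
tangent length = C·cosβ = 24.6779
L = (r1+r2)·wrap + 2·C·cosβ = 4·3.4630 + 2·24.6779 = 63.2077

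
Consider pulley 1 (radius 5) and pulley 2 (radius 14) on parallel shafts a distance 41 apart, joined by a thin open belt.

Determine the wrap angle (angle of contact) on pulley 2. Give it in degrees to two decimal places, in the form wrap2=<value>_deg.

open belt: β = asin((r2−r1)/C) = asin(9/41) = 12.6804°
wrap1 = π − 2β = 154.6392°
wrap2 = π + 2β = 205.3608°

wrap2=205.36_deg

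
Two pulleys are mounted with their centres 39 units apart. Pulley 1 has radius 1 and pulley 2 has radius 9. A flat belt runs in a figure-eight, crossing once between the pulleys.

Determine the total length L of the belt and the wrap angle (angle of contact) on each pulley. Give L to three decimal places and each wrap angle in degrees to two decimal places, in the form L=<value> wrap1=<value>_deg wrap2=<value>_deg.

L=111.994 wrap1=209.71_deg wrap2=209.71_deg

crossed belt: β = asin((r1+r2)/C) = asin(10/39) = 14.8572°
wrap1 = wrap2 = π + 2β = 209.7143°
tangent length = C·cosβ = 37.6962
L = (r1+r2)·wrap + 2·C·cosβ = 10·3.6602 + 2·37.6962 = 111.9944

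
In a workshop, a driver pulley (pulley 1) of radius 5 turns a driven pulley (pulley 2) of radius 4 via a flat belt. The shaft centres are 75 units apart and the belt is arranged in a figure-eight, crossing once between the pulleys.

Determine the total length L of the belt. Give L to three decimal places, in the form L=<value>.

L=179.356

crossed belt: β = asin((r1+r2)/C) = asin(9/75) = 6.8921°
wrap1 = wrap2 = π + 2β = 193.7842°
tangent length = C·cosβ = 74.4580
L = (r1+r2)·wrap + 2·C·cosβ = 9·3.3822 + 2·74.4580 = 179.3556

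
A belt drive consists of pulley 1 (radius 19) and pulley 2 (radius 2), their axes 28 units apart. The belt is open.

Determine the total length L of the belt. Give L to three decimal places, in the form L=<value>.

L=132.654

open belt: β = asin((r2−r1)/C) = asin(-17/28) = -37.3832°
wrap1 = π − 2β = 254.7664°
wrap2 = π + 2β = 105.2336°
tangent length = C·cosβ = 22.2486
L = r1·wrap1 + r2·wrap2 + 2·C·cosβ = 19·4.4465 + 2·1.8367 + 2·22.2486 = 132.6543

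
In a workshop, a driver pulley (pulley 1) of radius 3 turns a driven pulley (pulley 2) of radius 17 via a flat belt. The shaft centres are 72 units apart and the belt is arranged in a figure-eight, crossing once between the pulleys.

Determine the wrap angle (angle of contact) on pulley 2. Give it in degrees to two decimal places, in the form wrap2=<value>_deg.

wrap2=212.26_deg

crossed belt: β = asin((r1+r2)/C) = asin(20/72) = 16.1276°
wrap1 = wrap2 = π + 2β = 212.2552°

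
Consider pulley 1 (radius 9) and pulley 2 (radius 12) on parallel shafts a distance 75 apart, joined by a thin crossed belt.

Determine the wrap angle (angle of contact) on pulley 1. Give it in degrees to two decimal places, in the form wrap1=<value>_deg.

crossed belt: β = asin((r1+r2)/C) = asin(21/75) = 16.2602°
wrap1 = wrap2 = π + 2β = 212.5204°

wrap1=212.52_deg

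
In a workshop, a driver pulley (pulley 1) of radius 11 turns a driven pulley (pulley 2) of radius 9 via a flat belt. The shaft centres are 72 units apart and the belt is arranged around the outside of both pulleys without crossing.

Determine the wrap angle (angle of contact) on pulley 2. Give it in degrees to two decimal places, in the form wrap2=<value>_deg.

open belt: β = asin((r2−r1)/C) = asin(-2/72) = -1.5918°
wrap1 = π − 2β = 183.1835°
wrap2 = π + 2β = 176.8165°

wrap2=176.82_deg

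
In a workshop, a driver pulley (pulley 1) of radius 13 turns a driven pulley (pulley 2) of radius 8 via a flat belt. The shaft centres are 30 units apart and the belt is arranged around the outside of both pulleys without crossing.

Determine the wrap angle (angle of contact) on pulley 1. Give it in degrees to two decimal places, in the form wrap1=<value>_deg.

wrap1=199.19_deg

open belt: β = asin((r2−r1)/C) = asin(-5/30) = -9.5941°
wrap1 = π − 2β = 199.1881°
wrap2 = π + 2β = 160.8119°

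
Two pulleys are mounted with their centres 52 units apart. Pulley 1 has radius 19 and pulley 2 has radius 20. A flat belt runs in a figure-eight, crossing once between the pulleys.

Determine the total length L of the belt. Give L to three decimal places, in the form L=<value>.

crossed belt: β = asin((r1+r2)/C) = asin(39/52) = 48.5904°
wrap1 = wrap2 = π + 2β = 277.1808°
tangent length = C·cosβ = 34.3948
L = (r1+r2)·wrap + 2·C·cosβ = 39·4.8377 + 2·34.3948 = 257.4605

L=257.460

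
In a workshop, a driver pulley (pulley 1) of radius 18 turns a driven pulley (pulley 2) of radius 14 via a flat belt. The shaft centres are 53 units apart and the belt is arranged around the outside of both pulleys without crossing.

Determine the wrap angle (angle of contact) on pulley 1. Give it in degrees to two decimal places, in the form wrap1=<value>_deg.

open belt: β = asin((r2−r1)/C) = asin(-4/53) = -4.3283°
wrap1 = π − 2β = 188.6567°
wrap2 = π + 2β = 171.3433°

wrap1=188.66_deg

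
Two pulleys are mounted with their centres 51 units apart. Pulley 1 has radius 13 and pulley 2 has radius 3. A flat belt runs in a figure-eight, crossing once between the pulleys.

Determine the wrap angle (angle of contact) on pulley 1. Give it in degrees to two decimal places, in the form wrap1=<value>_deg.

crossed belt: β = asin((r1+r2)/C) = asin(16/51) = 18.2839°
wrap1 = wrap2 = π + 2β = 216.5678°

wrap1=216.57_deg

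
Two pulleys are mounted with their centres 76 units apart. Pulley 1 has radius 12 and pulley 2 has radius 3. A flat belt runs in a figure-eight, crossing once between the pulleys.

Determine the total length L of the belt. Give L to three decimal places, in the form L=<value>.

crossed belt: β = asin((r1+r2)/C) = asin(15/76) = 11.3831°
wrap1 = wrap2 = π + 2β = 202.7662°
tangent length = C·cosβ = 74.5050
L = (r1+r2)·wrap + 2·C·cosβ = 15·3.5389 + 2·74.5050 = 202.0941

L=202.094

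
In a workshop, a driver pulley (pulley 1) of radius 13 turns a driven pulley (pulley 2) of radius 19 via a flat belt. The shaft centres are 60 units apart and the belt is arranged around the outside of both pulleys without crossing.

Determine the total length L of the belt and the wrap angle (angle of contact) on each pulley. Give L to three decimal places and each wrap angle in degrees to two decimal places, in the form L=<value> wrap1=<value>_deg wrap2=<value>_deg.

L=221.131 wrap1=168.52_deg wrap2=191.48_deg

open belt: β = asin((r2−r1)/C) = asin(6/60) = 5.7392°
wrap1 = π − 2β = 168.5217°
wrap2 = π + 2β = 191.4783°
tangent length = C·cosβ = 59.6992
L = r1·wrap1 + r2·wrap2 + 2·C·cosβ = 13·2.9413 + 19·3.3419 + 2·59.6992 = 221.1315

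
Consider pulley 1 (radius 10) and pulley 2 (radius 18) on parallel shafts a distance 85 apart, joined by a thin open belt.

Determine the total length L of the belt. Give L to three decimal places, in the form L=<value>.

L=258.718

open belt: β = asin((r2−r1)/C) = asin(8/85) = 5.4005°
wrap1 = π − 2β = 169.1989°
wrap2 = π + 2β = 190.8011°
tangent length = C·cosβ = 84.6227
L = r1·wrap1 + r2·wrap2 + 2·C·cosβ = 10·2.9531 + 18·3.3301 + 2·84.6227 = 258.7181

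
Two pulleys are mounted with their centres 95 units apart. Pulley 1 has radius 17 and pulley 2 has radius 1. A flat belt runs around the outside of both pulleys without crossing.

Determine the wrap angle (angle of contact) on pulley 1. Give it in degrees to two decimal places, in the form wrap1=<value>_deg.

wrap1=199.39_deg

open belt: β = asin((r2−r1)/C) = asin(-16/95) = -9.6960°
wrap1 = π − 2β = 199.3921°
wrap2 = π + 2β = 160.6079°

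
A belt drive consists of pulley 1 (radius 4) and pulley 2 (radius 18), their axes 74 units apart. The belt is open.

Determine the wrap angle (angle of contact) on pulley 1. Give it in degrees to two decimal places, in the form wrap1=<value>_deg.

wrap1=158.19_deg

open belt: β = asin((r2−r1)/C) = asin(14/74) = 10.9055°
wrap1 = π − 2β = 158.1891°
wrap2 = π + 2β = 201.8109°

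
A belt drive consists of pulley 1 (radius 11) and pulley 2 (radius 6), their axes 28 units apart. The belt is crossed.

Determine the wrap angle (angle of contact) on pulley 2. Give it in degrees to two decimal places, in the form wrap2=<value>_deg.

crossed belt: β = asin((r1+r2)/C) = asin(17/28) = 37.3832°
wrap1 = wrap2 = π + 2β = 254.7664°

wrap2=254.77_deg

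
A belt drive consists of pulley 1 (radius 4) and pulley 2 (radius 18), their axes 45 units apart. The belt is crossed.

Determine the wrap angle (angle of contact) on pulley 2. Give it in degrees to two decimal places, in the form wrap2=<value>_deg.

wrap2=238.54_deg

crossed belt: β = asin((r1+r2)/C) = asin(22/45) = 29.2676°
wrap1 = wrap2 = π + 2β = 238.5352°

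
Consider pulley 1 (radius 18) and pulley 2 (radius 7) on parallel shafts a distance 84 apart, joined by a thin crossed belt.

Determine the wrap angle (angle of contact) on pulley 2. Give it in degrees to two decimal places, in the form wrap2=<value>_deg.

wrap2=214.63_deg

crossed belt: β = asin((r1+r2)/C) = asin(25/84) = 17.3147°
wrap1 = wrap2 = π + 2β = 214.6293°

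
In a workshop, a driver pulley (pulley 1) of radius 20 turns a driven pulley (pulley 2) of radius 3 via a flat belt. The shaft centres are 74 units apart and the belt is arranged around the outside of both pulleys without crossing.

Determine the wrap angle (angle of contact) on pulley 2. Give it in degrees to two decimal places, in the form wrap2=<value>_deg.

open belt: β = asin((r2−r1)/C) = asin(-17/74) = -13.2812°
wrap1 = π − 2β = 206.5623°
wrap2 = π + 2β = 153.4377°

wrap2=153.44_deg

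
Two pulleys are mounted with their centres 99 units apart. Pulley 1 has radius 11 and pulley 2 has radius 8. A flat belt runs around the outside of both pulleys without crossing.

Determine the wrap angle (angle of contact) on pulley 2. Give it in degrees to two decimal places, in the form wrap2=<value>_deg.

wrap2=176.53_deg

open belt: β = asin((r2−r1)/C) = asin(-3/99) = -1.7365°
wrap1 = π − 2β = 183.4730°
wrap2 = π + 2β = 176.5270°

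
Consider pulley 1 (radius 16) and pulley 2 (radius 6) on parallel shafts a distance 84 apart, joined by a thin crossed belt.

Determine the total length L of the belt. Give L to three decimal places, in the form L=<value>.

crossed belt: β = asin((r1+r2)/C) = asin(22/84) = 15.1831°
wrap1 = wrap2 = π + 2β = 210.3662°
tangent length = C·cosβ = 81.0679
L = (r1+r2)·wrap + 2·C·cosβ = 22·3.6716 + 2·81.0679 = 242.9106

L=242.911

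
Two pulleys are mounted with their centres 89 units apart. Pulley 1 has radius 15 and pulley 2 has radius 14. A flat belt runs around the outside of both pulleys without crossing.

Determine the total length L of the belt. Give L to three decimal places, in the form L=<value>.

L=269.117

open belt: β = asin((r2−r1)/C) = asin(-1/89) = -0.6438°
wrap1 = π − 2β = 181.2876°
wrap2 = π + 2β = 178.7124°
tangent length = C·cosβ = 88.9944
L = r1·wrap1 + r2·wrap2 + 2·C·cosβ = 15·3.1641 + 14·3.1191 + 2·88.9944 = 269.1174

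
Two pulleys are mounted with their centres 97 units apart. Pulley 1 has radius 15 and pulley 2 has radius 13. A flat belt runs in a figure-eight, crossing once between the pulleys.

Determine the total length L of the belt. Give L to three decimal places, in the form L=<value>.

L=290.105

crossed belt: β = asin((r1+r2)/C) = asin(28/97) = 16.7777°
wrap1 = wrap2 = π + 2β = 213.5555°
tangent length = C·cosβ = 92.8709
L = (r1+r2)·wrap + 2·C·cosβ = 28·3.7272 + 2·92.8709 = 290.1046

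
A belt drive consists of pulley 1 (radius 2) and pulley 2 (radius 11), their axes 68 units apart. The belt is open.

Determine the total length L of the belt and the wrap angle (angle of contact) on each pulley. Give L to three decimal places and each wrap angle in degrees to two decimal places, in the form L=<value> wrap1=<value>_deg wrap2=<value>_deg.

open belt: β = asin((r2−r1)/C) = asin(9/68) = 7.6056°
wrap1 = π − 2β = 164.7888°
wrap2 = π + 2β = 195.2112°
tangent length = C·cosβ = 67.4018
L = r1·wrap1 + r2·wrap2 + 2·C·cosβ = 2·2.8761 + 11·3.4071 + 2·67.4018 = 178.0336

L=178.034 wrap1=164.79_deg wrap2=195.21_deg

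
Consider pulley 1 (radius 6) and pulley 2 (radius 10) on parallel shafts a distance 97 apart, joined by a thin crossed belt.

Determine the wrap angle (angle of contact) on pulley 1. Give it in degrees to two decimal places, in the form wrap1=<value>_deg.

wrap1=198.99_deg

crossed belt: β = asin((r1+r2)/C) = asin(16/97) = 9.4942°
wrap1 = wrap2 = π + 2β = 198.9885°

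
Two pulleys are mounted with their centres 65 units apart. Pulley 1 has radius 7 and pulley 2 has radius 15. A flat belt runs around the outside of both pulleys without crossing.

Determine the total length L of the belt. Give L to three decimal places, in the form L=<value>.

L=200.101

open belt: β = asin((r2−r1)/C) = asin(8/65) = 7.0697°
wrap1 = π − 2β = 165.8606°
wrap2 = π + 2β = 194.1394°
tangent length = C·cosβ = 64.5058
L = r1·wrap1 + r2·wrap2 + 2·C·cosβ = 7·2.8948 + 15·3.3884 + 2·64.5058 = 200.1009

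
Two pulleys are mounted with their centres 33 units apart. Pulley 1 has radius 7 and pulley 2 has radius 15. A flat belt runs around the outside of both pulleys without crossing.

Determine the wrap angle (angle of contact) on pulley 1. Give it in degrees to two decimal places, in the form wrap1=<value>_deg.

open belt: β = asin((r2−r1)/C) = asin(8/33) = 14.0297°
wrap1 = π − 2β = 151.9407°
wrap2 = π + 2β = 208.0593°

wrap1=151.94_deg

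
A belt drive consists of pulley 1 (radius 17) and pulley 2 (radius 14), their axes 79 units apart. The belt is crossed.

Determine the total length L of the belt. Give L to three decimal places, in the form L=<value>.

L=267.718

crossed belt: β = asin((r1+r2)/C) = asin(31/79) = 23.1042°
wrap1 = wrap2 = π + 2β = 226.2085°
tangent length = C·cosβ = 72.6636
L = (r1+r2)·wrap + 2·C·cosβ = 31·3.9481 + 2·72.6636 = 267.7178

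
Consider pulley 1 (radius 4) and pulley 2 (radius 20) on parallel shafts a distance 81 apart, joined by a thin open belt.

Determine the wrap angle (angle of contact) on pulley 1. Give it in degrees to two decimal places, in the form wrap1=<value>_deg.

open belt: β = asin((r2−r1)/C) = asin(16/81) = 11.3926°
wrap1 = π − 2β = 157.2148°
wrap2 = π + 2β = 202.7852°

wrap1=157.21_deg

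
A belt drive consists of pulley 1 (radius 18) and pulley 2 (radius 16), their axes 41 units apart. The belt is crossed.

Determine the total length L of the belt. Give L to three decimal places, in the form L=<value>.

crossed belt: β = asin((r1+r2)/C) = asin(34/41) = 56.0236°
wrap1 = wrap2 = π + 2β = 292.0473°
tangent length = C·cosβ = 22.9129
L = (r1+r2)·wrap + 2·C·cosβ = 34·5.0972 + 2·22.9129 = 219.1301

L=219.130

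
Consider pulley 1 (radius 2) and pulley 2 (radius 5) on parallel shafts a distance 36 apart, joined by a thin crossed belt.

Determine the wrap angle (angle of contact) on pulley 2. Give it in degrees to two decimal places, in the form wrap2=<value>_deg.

wrap2=202.42_deg

crossed belt: β = asin((r1+r2)/C) = asin(7/36) = 11.2123°
wrap1 = wrap2 = π + 2β = 202.4245°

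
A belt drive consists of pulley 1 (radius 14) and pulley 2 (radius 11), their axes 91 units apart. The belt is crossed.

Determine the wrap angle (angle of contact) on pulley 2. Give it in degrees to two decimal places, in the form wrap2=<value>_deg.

wrap2=211.89_deg

crossed belt: β = asin((r1+r2)/C) = asin(25/91) = 15.9456°
wrap1 = wrap2 = π + 2β = 211.8913°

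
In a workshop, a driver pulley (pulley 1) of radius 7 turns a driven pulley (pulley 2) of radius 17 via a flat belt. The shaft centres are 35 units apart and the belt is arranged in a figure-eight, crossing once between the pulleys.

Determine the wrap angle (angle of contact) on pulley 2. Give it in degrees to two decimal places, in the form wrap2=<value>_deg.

wrap2=266.58_deg

crossed belt: β = asin((r1+r2)/C) = asin(24/35) = 43.2918°
wrap1 = wrap2 = π + 2β = 266.5836°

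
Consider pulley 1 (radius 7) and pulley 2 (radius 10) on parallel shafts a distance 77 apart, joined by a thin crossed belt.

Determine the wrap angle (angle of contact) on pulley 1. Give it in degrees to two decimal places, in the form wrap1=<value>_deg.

crossed belt: β = asin((r1+r2)/C) = asin(17/77) = 12.7548°
wrap1 = wrap2 = π + 2β = 205.5096°

wrap1=205.51_deg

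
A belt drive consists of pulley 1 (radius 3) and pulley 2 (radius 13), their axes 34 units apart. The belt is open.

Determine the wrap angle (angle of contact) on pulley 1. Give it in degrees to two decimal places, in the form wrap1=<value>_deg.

wrap1=145.79_deg

open belt: β = asin((r2−r1)/C) = asin(10/34) = 17.1046°
wrap1 = π − 2β = 145.7907°
wrap2 = π + 2β = 214.2093°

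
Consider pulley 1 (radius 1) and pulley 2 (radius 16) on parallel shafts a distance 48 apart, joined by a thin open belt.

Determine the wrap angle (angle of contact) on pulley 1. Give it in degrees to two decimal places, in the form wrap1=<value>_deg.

wrap1=143.58_deg

open belt: β = asin((r2−r1)/C) = asin(15/48) = 18.2100°
wrap1 = π − 2β = 143.5801°
wrap2 = π + 2β = 216.4199°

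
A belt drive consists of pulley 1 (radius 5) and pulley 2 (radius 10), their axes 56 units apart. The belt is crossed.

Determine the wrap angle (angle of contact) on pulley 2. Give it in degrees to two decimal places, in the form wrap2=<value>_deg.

crossed belt: β = asin((r1+r2)/C) = asin(15/56) = 15.5368°
wrap1 = wrap2 = π + 2β = 211.0736°

wrap2=211.07_deg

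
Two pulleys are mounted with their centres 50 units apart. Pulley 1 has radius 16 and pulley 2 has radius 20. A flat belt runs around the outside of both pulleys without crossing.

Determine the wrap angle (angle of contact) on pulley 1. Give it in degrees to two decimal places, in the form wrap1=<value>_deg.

open belt: β = asin((r2−r1)/C) = asin(4/50) = 4.5886°
wrap1 = π − 2β = 170.8229°
wrap2 = π + 2β = 189.1771°

wrap1=170.82_deg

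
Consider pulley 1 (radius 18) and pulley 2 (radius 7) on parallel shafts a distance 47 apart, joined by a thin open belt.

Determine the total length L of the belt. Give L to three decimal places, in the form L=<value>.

L=175.126

open belt: β = asin((r2−r1)/C) = asin(-11/47) = -13.5352°
wrap1 = π − 2β = 207.0704°
wrap2 = π + 2β = 152.9296°
tangent length = C·cosβ = 45.6946
L = r1·wrap1 + r2·wrap2 + 2·C·cosβ = 18·3.6141 + 7·2.6691 + 2·45.6946 = 175.1262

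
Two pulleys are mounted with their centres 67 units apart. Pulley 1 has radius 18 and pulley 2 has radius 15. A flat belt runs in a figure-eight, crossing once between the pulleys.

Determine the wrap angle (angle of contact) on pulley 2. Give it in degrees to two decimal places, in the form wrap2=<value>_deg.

crossed belt: β = asin((r1+r2)/C) = asin(33/67) = 29.5075°
wrap1 = wrap2 = π + 2β = 239.0150°

wrap2=239.01_deg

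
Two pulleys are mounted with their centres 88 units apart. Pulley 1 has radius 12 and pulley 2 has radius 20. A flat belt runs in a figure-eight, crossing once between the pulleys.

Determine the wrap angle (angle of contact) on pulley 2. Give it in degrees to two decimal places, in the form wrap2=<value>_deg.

crossed belt: β = asin((r1+r2)/C) = asin(32/88) = 21.3237°
wrap1 = wrap2 = π + 2β = 222.6474°

wrap2=222.65_deg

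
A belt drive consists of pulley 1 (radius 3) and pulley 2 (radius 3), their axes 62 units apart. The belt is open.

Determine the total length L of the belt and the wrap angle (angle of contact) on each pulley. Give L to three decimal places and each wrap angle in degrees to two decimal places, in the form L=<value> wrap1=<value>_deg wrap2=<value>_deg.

L=142.850 wrap1=180.00_deg wrap2=180.00_deg

open belt: β = asin((r2−r1)/C) = asin(0/62) = 0.0000°
wrap1 = π − 2β = 180.0000°
wrap2 = π + 2β = 180.0000°
tangent length = C·cosβ = 62.0000
L = r1·wrap1 + r2·wrap2 + 2·C·cosβ = 3·3.1416 + 3·3.1416 + 2·62.0000 = 142.8496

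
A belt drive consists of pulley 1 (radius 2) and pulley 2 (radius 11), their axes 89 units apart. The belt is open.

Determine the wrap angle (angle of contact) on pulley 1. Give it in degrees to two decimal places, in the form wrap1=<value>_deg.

open belt: β = asin((r2−r1)/C) = asin(9/89) = 5.8039°
wrap1 = π − 2β = 168.3922°
wrap2 = π + 2β = 191.6078°

wrap1=168.39_deg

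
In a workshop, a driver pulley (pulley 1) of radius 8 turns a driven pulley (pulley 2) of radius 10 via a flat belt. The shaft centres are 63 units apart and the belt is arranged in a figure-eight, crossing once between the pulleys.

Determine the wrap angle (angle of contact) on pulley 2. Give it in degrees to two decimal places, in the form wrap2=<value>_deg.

wrap2=213.20_deg

crossed belt: β = asin((r1+r2)/C) = asin(18/63) = 16.6015°
wrap1 = wrap2 = π + 2β = 213.2031°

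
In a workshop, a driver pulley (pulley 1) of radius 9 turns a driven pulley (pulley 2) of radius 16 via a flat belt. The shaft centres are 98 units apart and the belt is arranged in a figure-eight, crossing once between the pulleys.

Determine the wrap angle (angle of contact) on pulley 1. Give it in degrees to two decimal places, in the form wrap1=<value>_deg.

wrap1=209.56_deg

crossed belt: β = asin((r1+r2)/C) = asin(25/98) = 14.7796°
wrap1 = wrap2 = π + 2β = 209.5593°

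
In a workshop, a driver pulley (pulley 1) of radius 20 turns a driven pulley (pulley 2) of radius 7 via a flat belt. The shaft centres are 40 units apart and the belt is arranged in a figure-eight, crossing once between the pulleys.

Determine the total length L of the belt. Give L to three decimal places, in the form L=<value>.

L=183.861

crossed belt: β = asin((r1+r2)/C) = asin(27/40) = 42.4542°
wrap1 = wrap2 = π + 2β = 264.9083°
tangent length = C·cosβ = 29.5127
L = (r1+r2)·wrap + 2·C·cosβ = 27·4.6235 + 2·29.5127 = 183.8605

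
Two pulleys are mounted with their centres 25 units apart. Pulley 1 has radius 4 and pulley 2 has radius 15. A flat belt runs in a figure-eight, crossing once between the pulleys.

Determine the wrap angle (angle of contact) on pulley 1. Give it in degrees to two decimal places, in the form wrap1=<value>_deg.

wrap1=278.93_deg

crossed belt: β = asin((r1+r2)/C) = asin(19/25) = 49.4642°
wrap1 = wrap2 = π + 2β = 278.9284°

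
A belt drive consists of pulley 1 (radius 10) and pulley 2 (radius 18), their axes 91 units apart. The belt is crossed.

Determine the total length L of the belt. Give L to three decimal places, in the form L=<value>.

crossed belt: β = asin((r1+r2)/C) = asin(28/91) = 17.9202°
wrap1 = wrap2 = π + 2β = 215.8404°
tangent length = C·cosβ = 86.5852
L = (r1+r2)·wrap + 2·C·cosβ = 28·3.7671 + 2·86.5852 = 278.6500

L=278.650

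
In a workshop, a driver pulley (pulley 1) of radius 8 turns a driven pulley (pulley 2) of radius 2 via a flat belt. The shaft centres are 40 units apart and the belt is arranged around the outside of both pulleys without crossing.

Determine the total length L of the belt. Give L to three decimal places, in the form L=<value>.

L=112.318

open belt: β = asin((r2−r1)/C) = asin(-6/40) = -8.6269°
wrap1 = π − 2β = 197.2539°
wrap2 = π + 2β = 162.7461°
tangent length = C·cosβ = 39.5474
L = r1·wrap1 + r2·wrap2 + 2·C·cosβ = 8·3.4427 + 2·2.8405 + 2·39.5474 = 112.3176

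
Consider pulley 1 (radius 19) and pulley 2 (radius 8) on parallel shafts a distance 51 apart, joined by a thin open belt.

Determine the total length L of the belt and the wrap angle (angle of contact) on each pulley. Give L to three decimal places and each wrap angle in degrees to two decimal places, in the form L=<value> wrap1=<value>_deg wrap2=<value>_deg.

open belt: β = asin((r2−r1)/C) = asin(-11/51) = -12.4558°
wrap1 = π − 2β = 204.9116°
wrap2 = π + 2β = 155.0884°
tangent length = C·cosβ = 49.7996
L = r1·wrap1 + r2·wrap2 + 2·C·cosβ = 19·3.5764 + 8·2.7068 + 2·49.7996 = 189.2049

L=189.205 wrap1=204.91_deg wrap2=155.09_deg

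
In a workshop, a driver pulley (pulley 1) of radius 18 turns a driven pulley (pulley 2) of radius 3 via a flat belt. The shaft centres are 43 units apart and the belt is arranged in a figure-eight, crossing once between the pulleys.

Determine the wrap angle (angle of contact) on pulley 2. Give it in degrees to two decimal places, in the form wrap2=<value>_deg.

crossed belt: β = asin((r1+r2)/C) = asin(21/43) = 29.2336°
wrap1 = wrap2 = π + 2β = 238.4673°

wrap2=238.47_deg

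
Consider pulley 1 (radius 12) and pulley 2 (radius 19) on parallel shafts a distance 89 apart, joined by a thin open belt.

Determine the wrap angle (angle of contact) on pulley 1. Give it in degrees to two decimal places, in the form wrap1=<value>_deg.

wrap1=170.98_deg

open belt: β = asin((r2−r1)/C) = asin(7/89) = 4.5111°
wrap1 = π − 2β = 170.9779°
wrap2 = π + 2β = 189.0221°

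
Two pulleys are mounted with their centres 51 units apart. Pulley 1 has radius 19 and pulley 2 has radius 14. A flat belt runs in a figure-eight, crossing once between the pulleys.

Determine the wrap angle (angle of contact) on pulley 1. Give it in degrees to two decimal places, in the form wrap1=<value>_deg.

wrap1=260.64_deg

crossed belt: β = asin((r1+r2)/C) = asin(33/51) = 40.3202°
wrap1 = wrap2 = π + 2β = 260.6404°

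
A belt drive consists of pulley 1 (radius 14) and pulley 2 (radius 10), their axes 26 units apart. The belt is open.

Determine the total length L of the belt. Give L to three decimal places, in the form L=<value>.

open belt: β = asin((r2−r1)/C) = asin(-4/26) = -8.8499°
wrap1 = π − 2β = 197.6998°
wrap2 = π + 2β = 162.3002°
tangent length = C·cosβ = 25.6905
L = r1·wrap1 + r2·wrap2 + 2·C·cosβ = 14·3.4505 + 10·2.8327 + 2·25.6905 = 128.0148

L=128.015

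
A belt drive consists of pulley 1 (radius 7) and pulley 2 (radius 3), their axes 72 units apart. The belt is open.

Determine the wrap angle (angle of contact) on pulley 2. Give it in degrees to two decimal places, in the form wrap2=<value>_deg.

open belt: β = asin((r2−r1)/C) = asin(-4/72) = -3.1847°
wrap1 = π − 2β = 186.3695°
wrap2 = π + 2β = 173.6305°

wrap2=173.63_deg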